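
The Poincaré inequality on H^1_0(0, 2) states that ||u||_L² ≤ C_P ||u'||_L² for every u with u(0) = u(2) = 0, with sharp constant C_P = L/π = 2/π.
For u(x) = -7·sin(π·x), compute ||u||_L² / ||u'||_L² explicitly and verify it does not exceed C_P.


||u||_L² / ||u'||_L² = 1/π < C_P = 2/π.

u(x) = -7·sin(π·x), so u'(x) = -7*π*cos(π*x).
Writing u(x) = A·sin(kπx/L) with A = -7 and k = 2, use ∫_0^L sin²(kπx/L) dx = L/2 and ∫_0^L cos²(kπx/L) dx = L/2.
u² = 49·sin²(π·x) and (u')² = 49*π^2·cos²(π·x), and each of sin², cos² integrates to L/2 = 1 over (0, 2).
∫_0^2 u² dx = 49, so ||u||_L² = 7.
∫_0^2 (u')² dx = 49*π^2, so ||u'||_L² = 7*π.
Ratio ||u||_L² / ||u'||_L² = 1/π.
Sharp Poincaré constant on H^1_0(0, 2) is C_P = L/π = 2/π, achieved by sin(π/2·x).
This is the k = 2 harmonic; the ratio L/(kπ) is strictly less than C_P = L/π, consistent with the sharp inequality ||u||_L² ≤ C_P ||u'||_L².


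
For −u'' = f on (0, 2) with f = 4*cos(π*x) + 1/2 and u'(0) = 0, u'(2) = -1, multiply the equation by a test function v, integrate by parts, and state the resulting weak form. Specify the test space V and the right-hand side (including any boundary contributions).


V = H^1(0, 2) (v unrestricted at boundary; u is determined up to an additive constant); weak form: ∫_0^2 u'v' dx = ∫_0^2 (4*cos(π*x) + 1/2) v dx − v(2) for all v ∈ V.

Multiply both sides by a test function v and integrate from 0 to 2:
  ∫_0^2 −u''(x) v(x) dx = ∫_0^2 f(x) v(x) dx.
Integrate the LHS by parts once:
  ∫_0^2 −u'' v dx = −[u'(x) v(x)]_0^2 + ∫_0^2 u'(x) v'(x) dx.
Thus ∫_0^2 u'(x) v'(x) dx = ∫_0^2 f(x) v(x) dx + [u'(x) v(x)]_0^2.
Choose V so that boundary terms are either known or forced to vanish.
u has inhomogeneous Neumann u'(0) = 0, u'(2) = -1. [u' v]_0^2 = (-1)·v(2) − (0)·v(0) = − v(2). Take V = H^1(0, 2); boundary term becomes part of RHS.
Weak formulation: find u (satisfying any essential BC) such that ∫_0^2 u'(x) v'(x) dx = ∫_0^2 f v dx − v(2) for all v ∈ V (Neumann data are natural BCs: they enter the RHS as boundary terms).
Substituting f(x) = 4*cos(π*x) + 1/2, the right-hand side is ∫_0^2 (4*cos(π*x) + 1/2) v dx − v(2).
Compatibility check (pure Neumann): taking v ≡ 1 ∈ V gives 0 = ∫_0^2 f dx + (-1) − (0), i.e. ∫_0^2 f dx must equal u'(0) − u'(2) = 1. Indeed ∫_0^2 (4*cos(π*x) + 1/2) dx = 1, so the data are compatible. The solution is then unique only up to an additive constant (fix it e.g. by requiring ∫_0^2 u dx = 0).


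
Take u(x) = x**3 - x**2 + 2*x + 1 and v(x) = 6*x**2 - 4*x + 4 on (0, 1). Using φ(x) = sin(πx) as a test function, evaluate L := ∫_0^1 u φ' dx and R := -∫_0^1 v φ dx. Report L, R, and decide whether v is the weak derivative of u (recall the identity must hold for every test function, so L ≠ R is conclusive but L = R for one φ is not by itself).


LHS = -5/π + 12/π^3, RHS = -10/π + 24/π^3. No, v is not the weak derivative of u.

u(x) = x**3 - x**2 + 2*x + 1, classical derivative u'(x) = 3*x**2 - 2*x + 2.
φ(x) = sin(πx), so φ'(x) = π*cos(π*x).
Note φ(0) = φ(1) = 0, so the boundary term u·φ vanishes.
LHS = ∫_0^1 u(x) φ'(x) dx = ∫_0^1 (π*x^3*cos(π*x) - π*x^2*cos(π*x) + 2*π*x*cos(π*x) + π*cos(π*x)) dx. Term by term:
  ∫_0^1 π*cos(π*x) dx = 0;  ∫_0^1 π*x^3*cos(π*x) dx = -3/π + 12/π^3;  ∫_0^1 -π*x^2*cos(π*x) dx = 2/π;
  ∫_0^1 2*π*x*cos(π*x) dx = -4/π.
Sum: 0 + -3/π + 12/π^3 + 2/π − 4/π = -5/π + 12/π^3.
So LHS = -5/π + 12/π^3.
∫_0^1 v(x) φ(x) dx = ∫_0^1 (6*x^2*sin(π*x) - 4*x*sin(π*x) + 4*sin(π*x)) dx. Term by term:
  ∫_0^1 4*sin(π*x) dx = 8/π;  ∫_0^1 -4*x*sin(π*x) dx = -4/π;  ∫_0^1 6*x^2*sin(π*x) dx = -24/π^3 + 6/π.
Sum: 8/π − 4/π + -24/π^3 + 6/π = -24/π^3 + 10/π.
So RHS = -∫_0^1 v(x) φ(x) dx = -10/π + 24/π^3.
LHS − RHS = -12/π^3 + 5/π ≠ 0, so the identity fails.
(For a valid weak derivative the identity must hold for EVERY test function, in particular this one. The failure shows v is NOT the weak derivative of u.)
Correct weak derivative would be u'(x) = 3*x**2 - 2*x + 2.


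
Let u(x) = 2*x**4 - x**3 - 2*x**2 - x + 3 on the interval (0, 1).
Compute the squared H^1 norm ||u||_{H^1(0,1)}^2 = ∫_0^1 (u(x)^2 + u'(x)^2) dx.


||u||_{H^1}^2 = 2789/315

The H^1 norm (squared) on an interval (0, L) is
  ||u||_{H^1}^2 = ∫_0^L u(x)^2 dx + ∫_0^L u'(x)^2 dx.
Compute u'(x) = 8*x**3 - 3*x**2 - 4*x - 1.
Then u(x)^2 = 4*x**8 - 4*x**7 - 7*x**6 + 18*x**4 - 2*x**3 - 11*x**2 - 6*x + 9 and u'(x)^2 = 64*x**6 - 48*x**5 - 55*x**4 + 8*x**3 + 22*x**2 + 8*x + 1.
Integrate each monomial from 0 to 1 using ∫_0^1 c·x^n dx = c·1^(n+1)/(n+1):
  ∫_0^1 u(x)^2 dx = ∫_0^1 (4*x^8 - 4*x^7 - 7*x^6 + 18*x^4 - 2*x^3 - 11*x^2 - 6*x + 9) dx. Term by term:
    ∫_0^1 4*x^8 dx = 4/9;  ∫_0^1 -4*x^7 dx = -1/2;  ∫_0^1 -7*x^6 dx = -1;
    ∫_0^1 18*x^4 dx = 18/5;  ∫_0^1 -2*x^3 dx = -1/2;  ∫_0^1 -11*x^2 dx = -11/3;
    ∫_0^1 -6*x dx = -3;  ∫_0^1 9 dx = 9.
  Sum: 4/9 − 1/2 − 1 + 18/5 − 1/2 − 11/3 − 3 + 9 = 197/45.
  ∫_0^1 u'(x)^2 dx = ∫_0^1 (64*x^6 - 48*x^5 - 55*x^4 + 8*x^3 + 22*x^2 + 8*x + 1) dx. Term by term:
    ∫_0^1 64*x^6 dx = 64/7;  ∫_0^1 -48*x^5 dx = -8;  ∫_0^1 -55*x^4 dx = -11;
    ∫_0^1 8*x^3 dx = 2;  ∫_0^1 22*x^2 dx = 22/3;  ∫_0^1 8*x dx = 4;
    ∫_0^1 1 dx = 1.
  Sum: 64/7 − 8 − 11 + 2 + 22/3 + 4 + 1 = 94/21.
Adding: ||u||_{H^1}^2 = 197/45 + 94/21 = 2789/315.


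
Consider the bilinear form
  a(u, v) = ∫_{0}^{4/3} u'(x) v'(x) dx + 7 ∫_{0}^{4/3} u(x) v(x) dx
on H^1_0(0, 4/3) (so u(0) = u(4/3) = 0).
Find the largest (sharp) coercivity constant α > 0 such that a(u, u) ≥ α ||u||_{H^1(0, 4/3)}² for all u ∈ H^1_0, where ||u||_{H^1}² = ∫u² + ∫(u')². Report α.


α = 1

Coercivity of a(·,·) on H^1_0(0, 4/3) means a(u, u) ≥ α ||u||_{H^1}² for every u ∈ H^1_0.
The interval has length L = 4/3, and Poincaré/coercivity depend only on L. Here a(u, u) = ∫(u')² + (7)·∫u².
Here c = 7 ≥ 1, so a(u,u) = ∫(u')² + c∫u² ≥ ∫(u')² + ∫u² = ||u||_{H^1}², i.e. α = 1 works. No larger α is possible: a(u,u) ≥ α||u||_{H^1}² means (1−α)∫(u')² ≥ (α−c)∫u², and for the modes u_n = sin(nπ(x−x₀)/L) (x₀ the left endpoint) one has ∫u_n²/∫(u_n')² = (L/(nπ))² → 0, so a(u_n,u_n)/||u_n||_{H^1}² → 1. Hence the optimal constant is α = 1.
Therefore α = 1.


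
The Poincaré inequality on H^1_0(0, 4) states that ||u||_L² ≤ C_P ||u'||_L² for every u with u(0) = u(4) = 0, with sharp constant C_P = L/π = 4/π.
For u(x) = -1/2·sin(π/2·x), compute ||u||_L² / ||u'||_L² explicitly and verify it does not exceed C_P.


||u||_L² / ||u'||_L² = 2/π < C_P = 4/π.

u(x) = -1/2·sin(π/2·x), so u'(x) = -π*cos(π*x/2)/4.
Writing u(x) = A·sin(kπx/L) with A = -1/2 and k = 2, use ∫_0^L sin²(kπx/L) dx = L/2 and ∫_0^L cos²(kπx/L) dx = L/2.
u² = 1/4·sin²(π/2·x) and (u')² = π^2/16·cos²(π/2·x), and each of sin², cos² integrates to L/2 = 2 over (0, 4).
∫_0^4 u² dx = 1/2, so ||u||_L² = sqrt(2)/2.
∫_0^4 (u')² dx = π^2/8, so ||u'||_L² = sqrt(2)*π/4.
Ratio ||u||_L² / ||u'||_L² = 2/π.
Sharp Poincaré constant on H^1_0(0, 4) is C_P = L/π = 4/π, achieved by sin(π/4·x).
This is the k = 2 harmonic; the ratio L/(kπ) is strictly less than C_P = L/π, consistent with the sharp inequality ||u||_L² ≤ C_P ||u'||_L².


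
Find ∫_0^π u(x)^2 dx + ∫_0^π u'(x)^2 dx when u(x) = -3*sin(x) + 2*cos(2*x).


||u||_{H^1(0,π)}^2 = 40 + 19*π

u'(x) = -4*sin(2*x) - 3*cos(x).
Expand u² and (u')² and integrate term by term on (0, π), using: for integers n ≥ 1, ∫_0^π sin²(nx) dx = ∫_0^π cos²(nx) dx = π/2; for n ≠ n', ∫_0^π sin(nx)sin(n'x) dx = ∫_0^π cos(nx)cos(n'x) dx = 0; and by product-to-sum, ∫_0^π sin(nx)cos(n'x) dx = ½∫_0^π [sin((n+n')x) + sin((n−n')x)] dx, which is 0 when n+n' is even and 2n/(n²−n'²) when n+n' is odd (it need not vanish on (0, π)).
  u² squared terms: (-3)²·∫sin(x)² dx = 9·π/2 = 9*π/2;  (2)²·∫cos(2x)² dx = 4·π/2 = 2*π.
  u² cross terms: 2·(-3)·(2)·∫sin(x)·cos(2x) dx = -12·(-2/3) = 8.
  So ∫_0^π u² dx = 9*π/2 + 2*π + 8 = 8 + 13*π/2.
  (u')² squared terms: (-4)²·∫sin(2x)² dx = 16·π/2 = 8*π;  (-3)²·∫cos(x)² dx = 9·π/2 = 9*π/2.
  (u')² cross terms: 2·(-4)·(-3)·∫sin(2x)·cos(x) dx = 24·(4/3) = 32.
  So ∫_0^π (u')² dx = 8*π + 9*π/2 + 32 = 32 + 25*π/2.
||u||_{H^1}^2 = (8 + 13*π/2) + (32 + 25*π/2) = 40 + 19*π.


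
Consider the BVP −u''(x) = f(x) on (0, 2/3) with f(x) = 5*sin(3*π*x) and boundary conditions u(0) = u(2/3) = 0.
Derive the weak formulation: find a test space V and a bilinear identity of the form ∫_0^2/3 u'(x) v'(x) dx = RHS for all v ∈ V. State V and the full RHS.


V = H^1_0(0, 2/3) (so v(0) = v(2/3) = 0); weak form: ∫_0^2/3 u'v' dx = ∫_0^2/3 (5*sin(3*π*x)) v dx for all v ∈ V.

Multiply both sides by a test function v and integrate from 0 to 2/3:
  ∫_0^2/3 −u''(x) v(x) dx = ∫_0^2/3 f(x) v(x) dx.
Integrate the LHS by parts once:
  ∫_0^2/3 −u'' v dx = −[u'(x) v(x)]_0^2/3 + ∫_0^2/3 u'(x) v'(x) dx.
Thus ∫_0^2/3 u'(x) v'(x) dx = ∫_0^2/3 f(x) v(x) dx + [u'(x) v(x)]_0^2/3.
Choose V so that boundary terms are either known or forced to vanish.
u is Dirichlet: u(0) = u(2/3) = 0. Let V = H^1_0(0, 2/3); then v(0) = v(2/3) = 0, and [u' v]_0^2/3 = 0.
Weak formulation: find u (satisfying any essential BC) such that ∫_0^2/3 u'(x) v'(x) dx = ∫_0^2/3 f v dx for all v ∈ V.
Substituting f(x) = 5*sin(3*π*x), the right-hand side is ∫_0^2/3 (5*sin(3*π*x)) v dx.


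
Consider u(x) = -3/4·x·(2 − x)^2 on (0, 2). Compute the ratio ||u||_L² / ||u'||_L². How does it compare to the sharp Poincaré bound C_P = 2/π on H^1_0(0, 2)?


||u||_L² / ||u'||_L² = sqrt(14)/7 < C_P = 2/π.

u(x) = -3/4·x·(2 − x)^2, so u'(x) = -9*x^2/4 + 6*x - 3.
u(x) = -3/4·x·(2 − x)^2 vanishes at x = 0 and x = 2, so u ∈ H^1_0(0, 2). Differentiate via the product rule and integrate the resulting polynomials term by term.
  ∫_0^2 u² dx = ∫_0^2 (9*x^6/16 - 9*x^5/2 + 27*x^4/2 - 18*x^3 + 9*x^2) dx. Term by term:
    ∫_0^2 9*x^6/16 dx = 72/7;  ∫_0^2 -9*x^5/2 dx = -48;  ∫_0^2 27*x^4/2 dx = 432/5;
    ∫_0^2 -18*x^3 dx = -72;  ∫_0^2 9*x^2 dx = 24.
  Sum: 72/7 − 48 + 432/5 − 72 + 24 = 24/35.
  ∫_0^2 (u')² dx = ∫_0^2 (81*x^4/16 - 27*x^3 + 99*x^2/2 - 36*x + 9) dx. Term by term:
    ∫_0^2 81*x^4/16 dx = 162/5;  ∫_0^2 -27*x^3 dx = -108;  ∫_0^2 99*x^2/2 dx = 132;
    ∫_0^2 -36*x dx = -72;  ∫_0^2 9 dx = 18.
  Sum: 162/5 − 108 + 132 − 72 + 18 = 12/5.
∫_0^2 u² dx = 24/35, so ||u||_L² = 2*sqrt(210)/35.
∫_0^2 (u')² dx = 12/5, so ||u'||_L² = 2*sqrt(15)/5.
Ratio ||u||_L² / ||u'||_L² = sqrt(14)/7.
Sharp Poincaré constant on H^1_0(0, 2) is C_P = L/π = 2/π, achieved by sin(π/2·x).
A polynomial bump cannot attain the sharp Poincaré constant (only the first sine eigenfunction does), so the ratio is strictly less than C_P, consistent with ||u||_L² ≤ C_P ||u'||_L².


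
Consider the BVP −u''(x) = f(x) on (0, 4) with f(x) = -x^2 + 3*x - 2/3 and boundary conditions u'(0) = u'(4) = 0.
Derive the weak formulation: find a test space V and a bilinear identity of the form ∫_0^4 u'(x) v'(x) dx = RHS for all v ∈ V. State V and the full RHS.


V = H^1(0, 4) (no boundary constraint on v; u is determined up to an additive constant); weak form: ∫_0^4 u'v' dx = ∫_0^4 (-x^2 + 3*x - 2/3) v dx for all v ∈ V.

Multiply both sides by a test function v and integrate from 0 to 4:
  ∫_0^4 −u''(x) v(x) dx = ∫_0^4 f(x) v(x) dx.
Integrate the LHS by parts once:
  ∫_0^4 −u'' v dx = −[u'(x) v(x)]_0^4 + ∫_0^4 u'(x) v'(x) dx.
Thus ∫_0^4 u'(x) v'(x) dx = ∫_0^4 f(x) v(x) dx + [u'(x) v(x)]_0^4.
Choose V so that boundary terms are either known or forced to vanish.
u has homogeneous Neumann: u'(0) = u'(4) = 0. So [u' v]_0^4 = 0·v(4) − 0·v(0) = 0 for any v; take V = H^1(0, 4).
Weak formulation: find u (satisfying any essential BC) such that ∫_0^4 u'(x) v'(x) dx = ∫_0^4 f v dx for all v ∈ V (homogeneous Neumann, so boundary terms vanish).
Substituting f(x) = -x^2 + 3*x - 2/3, the right-hand side is ∫_0^4 (-x^2 + 3*x - 2/3) v dx.
Compatibility check (pure Neumann): taking v ≡ 1 ∈ V gives 0 = ∫_0^4 f dx + (0) − (0), i.e. ∫_0^4 f dx must equal u'(0) − u'(4) = 0. Indeed ∫_0^4 (-x^2 + 3*x - 2/3) dx = 0, so the data are compatible. The solution is then unique only up to an additive constant (fix it e.g. by requiring ∫_0^4 u dx = 0).


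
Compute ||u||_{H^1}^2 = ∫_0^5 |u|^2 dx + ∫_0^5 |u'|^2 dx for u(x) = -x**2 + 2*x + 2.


||u||_{H^1}^2 = 620/3

The H^1 norm (squared) on an interval (0, L) is
  ||u||_{H^1}^2 = ∫_0^L u(x)^2 dx + ∫_0^L u'(x)^2 dx.
Compute u'(x) = 2 - 2*x.
Then u(x)^2 = x**4 - 4*x**3 + 8*x + 4 and u'(x)^2 = 4*x**2 - 8*x + 4.
Integrate each monomial from 0 to 5 using ∫_0^5 c·x^n dx = c·5^(n+1)/(n+1):
  ∫_0^5 u(x)^2 dx = ∫_0^5 (x^4 - 4*x^3 + 8*x + 4) dx. Term by term:
    ∫_0^5 x^4 dx = 625;  ∫_0^5 -4*x^3 dx = -625;  ∫_0^5 8*x dx = 100;
    ∫_0^5 4 dx = 20.
  Sum: 625 − 625 + 100 + 20 = 120.
  ∫_0^5 u'(x)^2 dx = ∫_0^5 (4*x^2 - 8*x + 4) dx. Term by term:
    ∫_0^5 4*x^2 dx = 500/3;  ∫_0^5 -8*x dx = -100;  ∫_0^5 4 dx = 20.
  Sum: 500/3 − 100 + 20 = 260/3.
Adding: ||u||_{H^1}^2 = 120 + 260/3 = 620/3.


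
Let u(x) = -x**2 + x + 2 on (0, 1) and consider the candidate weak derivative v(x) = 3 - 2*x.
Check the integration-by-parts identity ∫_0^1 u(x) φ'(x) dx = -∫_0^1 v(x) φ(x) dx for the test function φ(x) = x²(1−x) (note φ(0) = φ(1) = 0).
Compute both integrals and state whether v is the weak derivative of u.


LHS = 1/60, RHS = -3/20. No, v is not the weak derivative of u.

u(x) = -x**2 + x + 2, classical derivative u'(x) = 1 - 2*x.
φ(x) = x²(1−x), so φ'(x) = x*(2 - 3*x).
Note φ(0) = φ(1) = 0, so the boundary term u·φ vanishes.
LHS = ∫_0^1 u(x) φ'(x) dx = ∫_0^1 (3*x^4 - 5*x^3 - 4*x^2 + 4*x) dx. Term by term:
  ∫_0^1 3*x^4 dx = 3/5;  ∫_0^1 -5*x^3 dx = -5/4;  ∫_0^1 -4*x^2 dx = -4/3;
  ∫_0^1 4*x dx = 2.
Sum: 3/5 − 5/4 − 4/3 + 2 = 1/60.
So LHS = 1/60.
∫_0^1 v(x) φ(x) dx = ∫_0^1 (2*x^4 - 5*x^3 + 3*x^2) dx. Term by term:
  ∫_0^1 2*x^4 dx = 2/5;  ∫_0^1 -5*x^3 dx = -5/4;  ∫_0^1 3*x^2 dx = 1.
Sum: 2/5 − 5/4 + 1 = 3/20.
So RHS = -∫_0^1 v(x) φ(x) dx = -3/20.
LHS − RHS = 1/6 ≠ 0, so the identity fails.
(For a valid weak derivative the identity must hold for EVERY test function, in particular this one. The failure shows v is NOT the weak derivative of u.)
Correct weak derivative would be u'(x) = 1 - 2*x.


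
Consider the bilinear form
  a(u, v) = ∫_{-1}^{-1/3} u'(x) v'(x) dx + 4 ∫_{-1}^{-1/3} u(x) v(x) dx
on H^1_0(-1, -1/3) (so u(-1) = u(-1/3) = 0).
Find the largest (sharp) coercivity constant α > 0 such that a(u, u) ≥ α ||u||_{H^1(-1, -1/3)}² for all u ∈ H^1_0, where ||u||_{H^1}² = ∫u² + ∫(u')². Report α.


α = 1

Coercivity of a(·,·) on H^1_0(-1, -1/3) means a(u, u) ≥ α ||u||_{H^1}² for every u ∈ H^1_0.
The interval has length L = 2/3, and Poincaré/coercivity depend only on L. Here a(u, u) = ∫(u')² + (4)·∫u².
Here c = 4 ≥ 1, so a(u,u) = ∫(u')² + c∫u² ≥ ∫(u')² + ∫u² = ||u||_{H^1}², i.e. α = 1 works. No larger α is possible: a(u,u) ≥ α||u||_{H^1}² means (1−α)∫(u')² ≥ (α−c)∫u², and for the modes u_n = sin(nπ(x−x₀)/L) (x₀ the left endpoint) one has ∫u_n²/∫(u_n')² = (L/(nπ))² → 0, so a(u_n,u_n)/||u_n||_{H^1}² → 1. Hence the optimal constant is α = 1.
Therefore α = 1.


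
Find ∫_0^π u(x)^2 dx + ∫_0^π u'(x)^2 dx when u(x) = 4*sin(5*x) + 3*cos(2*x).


||u||_{H^1(0,π)}^2 = 400/7 + 461*π/2

u'(x) = -6*sin(2*x) + 20*cos(5*x).
Expand u² and (u')² and integrate term by term on (0, π), using: for integers n ≥ 1, ∫_0^π sin²(nx) dx = ∫_0^π cos²(nx) dx = π/2; for n ≠ n', ∫_0^π sin(nx)sin(n'x) dx = ∫_0^π cos(nx)cos(n'x) dx = 0; and by product-to-sum, ∫_0^π sin(nx)cos(n'x) dx = ½∫_0^π [sin((n+n')x) + sin((n−n')x)] dx, which is 0 when n+n' is even and 2n/(n²−n'²) when n+n' is odd (it need not vanish on (0, π)).
  u² squared terms: (3)²·∫cos(2x)² dx = 9·π/2 = 9*π/2;  (4)²·∫sin(5x)² dx = 16·π/2 = 8*π.
  u² cross terms: 2·(3)·(4)·∫cos(2x)·sin(5x) dx = 24·(10/21) = 80/7.
  So ∫_0^π u² dx = 9*π/2 + 8*π + 80/7 = 80/7 + 25*π/2.
  (u')² squared terms: (-6)²·∫sin(2x)² dx = 36·π/2 = 18*π;  (20)²·∫cos(5x)² dx = 400·π/2 = 200*π.
  (u')² cross terms: 2·(-6)·(20)·∫sin(2x)·cos(5x) dx = -240·(-4/21) = 320/7.
  So ∫_0^π (u')² dx = 18*π + 200*π + 320/7 = 320/7 + 218*π.
||u||_{H^1}^2 = (80/7 + 25*π/2) + (320/7 + 218*π) = 400/7 + 461*π/2.


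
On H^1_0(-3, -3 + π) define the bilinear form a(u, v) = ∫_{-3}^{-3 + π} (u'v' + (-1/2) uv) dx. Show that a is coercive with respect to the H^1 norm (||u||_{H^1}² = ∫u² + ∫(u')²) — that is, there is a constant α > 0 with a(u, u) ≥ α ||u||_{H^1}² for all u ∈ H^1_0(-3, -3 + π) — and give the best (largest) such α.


α = 1/4

Coercivity of a(·,·) on H^1_0(-3, -3 + π) means a(u, u) ≥ α ||u||_{H^1}² for every u ∈ H^1_0.
The interval has length L = π, and Poincaré/coercivity depend only on L. Here a(u, u) = ∫(u')² + (-1/2)·∫u².
Here c = -1/2 < 0 with |c| < (π/L)² = 1, so coercivity still holds. The condition a(u,u) ≥ α||u||_{H^1}² reads (1−α)∫(u')² ≥ (α−c)∫u². Any admissible α is ≤ 1 (rapidly oscillating u have ∫u²/∫(u')² → 0), and α = 1 would force 0 ≥ (1−c)∫u², impossible since c < 1; so 1−α > 0. By the sharp Poincaré inequality on H^1_0 of an interval of length L, ∫(u')² ≥ (π/L)²∫u² with equality for the first sine mode sin(π(x−x₀)/L) (x₀ the left endpoint), so the inequality holds for all u iff (1−α)(π/L)² ≥ α − c, i.e. α ≤ ((π/L)² + c)/((π/L)² + 1) = (1 + c(L/π)²)/(1 + (L/π)²). (Direct route, valid since c ≤ 0: Poincaré gives c∫u² ≥ c(L/π)²∫(u')², so a(u,u) ≥ (1 + c(L/π)²)∫(u')², while ||u||_{H^1}² ≤ (1 + (L/π)²)∫(u')²; dividing yields the same α.) With (π/L)² = 1 and c = -1/2, the largest admissible constant is α = ((π/L)² + c)/((π/L)² + 1).
Simplifying, α = 1/4.


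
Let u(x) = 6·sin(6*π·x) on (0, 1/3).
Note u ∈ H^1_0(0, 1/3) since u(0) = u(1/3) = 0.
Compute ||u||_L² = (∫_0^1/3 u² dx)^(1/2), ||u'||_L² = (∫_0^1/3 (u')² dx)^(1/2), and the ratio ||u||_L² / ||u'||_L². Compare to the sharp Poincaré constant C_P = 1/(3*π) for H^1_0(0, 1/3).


||u||_L² / ||u'||_L² = 1/(6*π) < C_P = 1/(3*π).

u(x) = 6·sin(6*π·x), so u'(x) = 36*π*cos(6*π*x).
Writing u(x) = A·sin(kπx/L) with A = 6 and k = 2, use ∫_0^L sin²(kπx/L) dx = L/2 and ∫_0^L cos²(kπx/L) dx = L/2.
u² = 36·sin²(6*π·x) and (u')² = 1296*π^2·cos²(6*π·x), and each of sin², cos² integrates to L/2 = 1/6 over (0, 1/3).
∫_0^1/3 u² dx = 6, so ||u||_L² = sqrt(6).
∫_0^1/3 (u')² dx = 216*π^2, so ||u'||_L² = 6*sqrt(6)*π.
Ratio ||u||_L² / ||u'||_L² = 1/(6*π).
Sharp Poincaré constant on H^1_0(0, 1/3) is C_P = L/π = 1/(3*π), achieved by sin(3*π·x).
This is the k = 2 harmonic; the ratio L/(kπ) is strictly less than C_P = L/π, consistent with the sharp inequality ||u||_L² ≤ C_P ||u'||_L².


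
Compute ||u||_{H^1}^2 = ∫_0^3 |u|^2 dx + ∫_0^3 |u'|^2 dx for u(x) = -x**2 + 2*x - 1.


||u||_{H^1}^2 = 93/5

The H^1 norm (squared) on an interval (0, L) is
  ||u||_{H^1}^2 = ∫_0^L u(x)^2 dx + ∫_0^L u'(x)^2 dx.
Compute u'(x) = 2 - 2*x.
Then u(x)^2 = x**4 - 4*x**3 + 6*x**2 - 4*x + 1 and u'(x)^2 = 4*x**2 - 8*x + 4.
Integrate each monomial from 0 to 3 using ∫_0^3 c·x^n dx = c·3^(n+1)/(n+1):
  ∫_0^3 u(x)^2 dx = ∫_0^3 (x^4 - 4*x^3 + 6*x^2 - 4*x + 1) dx. Term by term:
    ∫_0^3 x^4 dx = 243/5;  ∫_0^3 -4*x^3 dx = -81;  ∫_0^3 6*x^2 dx = 54;
    ∫_0^3 -4*x dx = -18;  ∫_0^3 1 dx = 3.
  Sum: 243/5 − 81 + 54 − 18 + 3 = 33/5.
  ∫_0^3 u'(x)^2 dx = ∫_0^3 (4*x^2 - 8*x + 4) dx. Term by term:
    ∫_0^3 4*x^2 dx = 36;  ∫_0^3 -8*x dx = -36;  ∫_0^3 4 dx = 12.
  Sum: 36 − 36 + 12 = 12.
Adding: ||u||_{H^1}^2 = 33/5 + 12 = 93/5.


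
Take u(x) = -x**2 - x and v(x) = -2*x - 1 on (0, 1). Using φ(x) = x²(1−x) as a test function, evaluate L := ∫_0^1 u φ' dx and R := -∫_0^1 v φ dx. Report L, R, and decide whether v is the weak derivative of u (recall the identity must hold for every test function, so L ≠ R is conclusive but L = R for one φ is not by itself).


LHS = 11/60, RHS = 11/60. Yes, v = u' weakly.

u(x) = -x**2 - x, classical derivative u'(x) = -2*x - 1.
φ(x) = x²(1−x), so φ'(x) = x*(2 - 3*x).
Note φ(0) = φ(1) = 0, so the boundary term u·φ vanishes.
LHS = ∫_0^1 u(x) φ'(x) dx = ∫_0^1 (3*x^4 + x^3 - 2*x^2) dx. Term by term:
  ∫_0^1 3*x^4 dx = 3/5;  ∫_0^1 x^3 dx = 1/4;  ∫_0^1 -2*x^2 dx = -2/3.
Sum: 3/5 + 1/4 − 2/3 = 11/60.
So LHS = 11/60.
∫_0^1 v(x) φ(x) dx = ∫_0^1 (2*x^4 - x^3 - x^2) dx. Term by term:
  ∫_0^1 2*x^4 dx = 2/5;  ∫_0^1 -x^3 dx = -1/4;  ∫_0^1 -x^2 dx = -1/3.
Sum: 2/5 − 1/4 − 1/3 = -11/60.
So RHS = -∫_0^1 v(x) φ(x) dx = 11/60.
LHS = RHS, so the identity holds for this test φ.
Moreover u is smooth here and v(x) = u'(x) = -2*x - 1 pointwise, so the identity holds for every test function. Hence v is the weak derivative of u.


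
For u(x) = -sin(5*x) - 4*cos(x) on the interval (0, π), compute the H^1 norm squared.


||u||_{H^1(0,π)}^2 = 29*π

u'(x) = 4*sin(x) - 5*cos(5*x).
Expand u² and (u')² and integrate term by term on (0, π), using: for integers n ≥ 1, ∫_0^π sin²(nx) dx = ∫_0^π cos²(nx) dx = π/2; for n ≠ n', ∫_0^π sin(nx)sin(n'x) dx = ∫_0^π cos(nx)cos(n'x) dx = 0; and by product-to-sum, ∫_0^π sin(nx)cos(n'x) dx = ½∫_0^π [sin((n+n')x) + sin((n−n')x)] dx, which is 0 when n+n' is even and 2n/(n²−n'²) when n+n' is odd (it need not vanish on (0, π)).
  u² squared terms: (-1)²·∫sin(5x)² dx = 1·π/2 = π/2;  (-4)²·∫cos(x)² dx = 16·π/2 = 8*π.
  u² cross terms: 2·(-1)·(-4)·∫sin(5x)·cos(x) dx = 8·(0) = 0.
  So ∫_0^π u² dx = π/2 + 8*π + 0 = 17*π/2.
  (u')² squared terms: (-5)²·∫cos(5x)² dx = 25·π/2 = 25*π/2;  (4)²·∫sin(x)² dx = 16·π/2 = 8*π.
  (u')² cross terms: 2·(-5)·(4)·∫cos(5x)·sin(x) dx = -40·(0) = 0.
  So ∫_0^π (u')² dx = 25*π/2 + 8*π + 0 = 41*π/2.
||u||_{H^1}^2 = (17*π/2) + (41*π/2) = 29*π.


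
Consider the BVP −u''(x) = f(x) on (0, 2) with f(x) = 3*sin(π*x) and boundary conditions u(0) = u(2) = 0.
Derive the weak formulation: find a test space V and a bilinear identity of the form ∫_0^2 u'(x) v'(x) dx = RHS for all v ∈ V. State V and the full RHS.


V = H^1_0(0, 2) (so v(0) = v(2) = 0); weak form: ∫_0^2 u'v' dx = ∫_0^2 (3*sin(π*x)) v dx for all v ∈ V.

Multiply both sides by a test function v and integrate from 0 to 2:
  ∫_0^2 −u''(x) v(x) dx = ∫_0^2 f(x) v(x) dx.
Integrate the LHS by parts once:
  ∫_0^2 −u'' v dx = −[u'(x) v(x)]_0^2 + ∫_0^2 u'(x) v'(x) dx.
Thus ∫_0^2 u'(x) v'(x) dx = ∫_0^2 f(x) v(x) dx + [u'(x) v(x)]_0^2.
Choose V so that boundary terms are either known or forced to vanish.
u is Dirichlet: u(0) = u(2) = 0. Let V = H^1_0(0, 2); then v(0) = v(2) = 0, and [u' v]_0^2 = 0.
Weak formulation: find u (satisfying any essential BC) such that ∫_0^2 u'(x) v'(x) dx = ∫_0^2 f v dx for all v ∈ V.
Substituting f(x) = 3*sin(π*x), the right-hand side is ∫_0^2 (3*sin(π*x)) v dx.


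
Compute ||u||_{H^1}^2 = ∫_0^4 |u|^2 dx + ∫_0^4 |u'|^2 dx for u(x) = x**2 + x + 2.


||u||_{H^1}^2 = 3044/5

The H^1 norm (squared) on an interval (0, L) is
  ||u||_{H^1}^2 = ∫_0^L u(x)^2 dx + ∫_0^L u'(x)^2 dx.
Compute u'(x) = 2*x + 1.
Then u(x)^2 = x**4 + 2*x**3 + 5*x**2 + 4*x + 4 and u'(x)^2 = 4*x**2 + 4*x + 1.
Integrate each monomial from 0 to 4 using ∫_0^4 c·x^n dx = c·4^(n+1)/(n+1):
  ∫_0^4 u(x)^2 dx = ∫_0^4 (x^4 + 2*x^3 + 5*x^2 + 4*x + 4) dx. Term by term:
    ∫_0^4 x^4 dx = 1024/5;  ∫_0^4 2*x^3 dx = 128;  ∫_0^4 5*x^2 dx = 320/3;
    ∫_0^4 4*x dx = 32;  ∫_0^4 4 dx = 16.
  Sum: 1024/5 + 128 + 320/3 + 32 + 16 = 7312/15.
  ∫_0^4 u'(x)^2 dx = ∫_0^4 (4*x^2 + 4*x + 1) dx. Term by term:
    ∫_0^4 4*x^2 dx = 256/3;  ∫_0^4 4*x dx = 32;  ∫_0^4 1 dx = 4.
  Sum: 256/3 + 32 + 4 = 364/3.
Adding: ||u||_{H^1}^2 = 7312/15 + 364/3 = 3044/5.


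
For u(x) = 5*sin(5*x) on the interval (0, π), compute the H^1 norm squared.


||u||_{H^1(0,π)}^2 = 325*π

u'(x) = 25*cos(5*x).
Expand u² and (u')² and integrate term by term on (0, π), using: for integers n ≥ 1, ∫_0^π sin²(nx) dx = ∫_0^π cos²(nx) dx = π/2; for n ≠ n', ∫_0^π sin(nx)sin(n'x) dx = ∫_0^π cos(nx)cos(n'x) dx = 0; and by product-to-sum, ∫_0^π sin(nx)cos(n'x) dx = ½∫_0^π [sin((n+n')x) + sin((n−n')x)] dx, which is 0 when n+n' is even and 2n/(n²−n'²) when n+n' is odd (it need not vanish on (0, π)).
  u² squared terms: (5)²·∫sin(5x)² dx = 25·π/2 = 25*π/2.
  So ∫_0^π u² dx = 25*π/2.
  (u')² squared terms: (25)²·∫cos(5x)² dx = 625·π/2 = 625*π/2.
  So ∫_0^π (u')² dx = 625*π/2.
||u||_{H^1}^2 = (25*π/2) + (625*π/2) = 325*π.


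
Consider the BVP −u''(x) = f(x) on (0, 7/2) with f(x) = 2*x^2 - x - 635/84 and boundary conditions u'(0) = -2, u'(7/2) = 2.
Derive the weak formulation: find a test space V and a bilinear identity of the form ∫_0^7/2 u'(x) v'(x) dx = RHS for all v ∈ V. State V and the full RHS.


V = H^1(0, 7/2) (v unrestricted at boundary; u is determined up to an additive constant); weak form: ∫_0^7/2 u'v' dx = ∫_0^7/2 (2*x^2 - x - 635/84) v dx + 2·v(7/2) + 2·v(0) for all v ∈ V.

Multiply both sides by a test function v and integrate from 0 to 7/2:
  ∫_0^7/2 −u''(x) v(x) dx = ∫_0^7/2 f(x) v(x) dx.
Integrate the LHS by parts once:
  ∫_0^7/2 −u'' v dx = −[u'(x) v(x)]_0^7/2 + ∫_0^7/2 u'(x) v'(x) dx.
Thus ∫_0^7/2 u'(x) v'(x) dx = ∫_0^7/2 f(x) v(x) dx + [u'(x) v(x)]_0^7/2.
Choose V so that boundary terms are either known or forced to vanish.
u has inhomogeneous Neumann u'(0) = -2, u'(7/2) = 2. [u' v]_0^7/2 = (2)·v(7/2) − (-2)·v(0) = 2·v(7/2) + 2·v(0). Take V = H^1(0, 7/2); boundary term becomes part of RHS.
Weak formulation: find u (satisfying any essential BC) such that ∫_0^7/2 u'(x) v'(x) dx = ∫_0^7/2 f v dx + 2·v(7/2) + 2·v(0) for all v ∈ V (Neumann data are natural BCs: they enter the RHS as boundary terms).
Substituting f(x) = 2*x^2 - x - 635/84, the right-hand side is ∫_0^7/2 (2*x^2 - x - 635/84) v dx + 2·v(7/2) + 2·v(0).
Compatibility check (pure Neumann): taking v ≡ 1 ∈ V gives 0 = ∫_0^7/2 f dx + (2) − (-2), i.e. ∫_0^7/2 f dx must equal u'(0) − u'(7/2) = -4. Indeed ∫_0^7/2 (2*x^2 - x - 635/84) dx = -4, so the data are compatible. The solution is then unique only up to an additive constant (fix it e.g. by requiring ∫_0^7/2 u dx = 0).


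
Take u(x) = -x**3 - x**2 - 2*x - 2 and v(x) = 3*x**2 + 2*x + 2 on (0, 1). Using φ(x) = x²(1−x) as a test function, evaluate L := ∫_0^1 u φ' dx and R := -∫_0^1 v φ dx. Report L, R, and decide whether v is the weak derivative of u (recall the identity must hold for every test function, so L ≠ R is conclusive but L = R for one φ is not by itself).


LHS = 11/30, RHS = -11/30. No, v is not the weak derivative of u.

u(x) = -x**3 - x**2 - 2*x - 2, classical derivative u'(x) = -3*x**2 - 2*x - 2.
φ(x) = x²(1−x), so φ'(x) = x*(2 - 3*x).
Note φ(0) = φ(1) = 0, so the boundary term u·φ vanishes.
LHS = ∫_0^1 u(x) φ'(x) dx = ∫_0^1 (3*x^5 + x^4 + 4*x^3 + 2*x^2 - 4*x) dx. Term by term:
  ∫_0^1 3*x^5 dx = 1/2;  ∫_0^1 x^4 dx = 1/5;  ∫_0^1 4*x^3 dx = 1;
  ∫_0^1 2*x^2 dx = 2/3;  ∫_0^1 -4*x dx = -2.
Sum: 1/2 + 1/5 + 1 + 2/3 − 2 = 11/30.
So LHS = 11/30.
∫_0^1 v(x) φ(x) dx = ∫_0^1 (-3*x^5 + x^4 + 2*x^2) dx. Term by term:
  ∫_0^1 -3*x^5 dx = -1/2;  ∫_0^1 x^4 dx = 1/5;  ∫_0^1 2*x^2 dx = 2/3.
Sum: -1/2 + 1/5 + 2/3 = 11/30.
So RHS = -∫_0^1 v(x) φ(x) dx = -11/30.
LHS − RHS = 11/15 ≠ 0, so the identity fails.
(For a valid weak derivative the identity must hold for EVERY test function, in particular this one. The failure shows v is NOT the weak derivative of u.)
Correct weak derivative would be u'(x) = -3*x**2 - 2*x - 2.


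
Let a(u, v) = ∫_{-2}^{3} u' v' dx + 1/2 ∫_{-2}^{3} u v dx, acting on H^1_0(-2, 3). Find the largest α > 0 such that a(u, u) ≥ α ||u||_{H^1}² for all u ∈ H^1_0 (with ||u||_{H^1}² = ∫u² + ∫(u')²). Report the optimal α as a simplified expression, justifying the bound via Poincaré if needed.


α = (π^2 + 25/2)/(π^2 + 25)

Coercivity of a(·,·) on H^1_0(-2, 3) means a(u, u) ≥ α ||u||_{H^1}² for every u ∈ H^1_0.
The interval has length L = 5, and Poincaré/coercivity depend only on L. Here a(u, u) = ∫(u')² + (1/2)·∫u².
Here 0 < c = 1/2 < 1. The condition a(u,u) ≥ α||u||_{H^1}² reads (1−α)∫(u')² ≥ (α−c)∫u². Any admissible α is ≤ 1 (rapidly oscillating u have ∫u²/∫(u')² → 0), and α = 1 would force 0 ≥ (1−c)∫u², impossible since c < 1; so 1−α > 0. By the sharp Poincaré inequality on H^1_0 of an interval of length L, ∫(u')² ≥ (π/L)²∫u² with equality for the first sine mode sin(π(x−x₀)/L) (x₀ the left endpoint), so the inequality holds for all u iff (1−α)(π/L)² ≥ α − c, i.e. α ≤ ((π/L)² + c)/((π/L)² + 1) = (1 + c(L/π)²)/(1 + (L/π)²). With (π/L)² = π^2/25 and c = 1/2, the largest admissible constant is α = ((π/L)² + c)/((π/L)² + 1).
Simplifying, α = (π^2 + 25/2)/(π^2 + 25).


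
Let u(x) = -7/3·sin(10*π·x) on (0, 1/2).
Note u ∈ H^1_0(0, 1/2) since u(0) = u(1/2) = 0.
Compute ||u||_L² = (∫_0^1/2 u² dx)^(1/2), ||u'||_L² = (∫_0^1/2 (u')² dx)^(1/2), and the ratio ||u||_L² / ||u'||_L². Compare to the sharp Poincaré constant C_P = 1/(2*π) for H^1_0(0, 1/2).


||u||_L² / ||u'||_L² = 1/(10*π) < C_P = 1/(2*π).

u(x) = -7/3·sin(10*π·x), so u'(x) = -70*π*cos(10*π*x)/3.
Writing u(x) = A·sin(kπx/L) with A = -7/3 and k = 5, use ∫_0^L sin²(kπx/L) dx = L/2 and ∫_0^L cos²(kπx/L) dx = L/2.
u² = 49/9·sin²(10*π·x) and (u')² = 4900*π^2/9·cos²(10*π·x), and each of sin², cos² integrates to L/2 = 1/4 over (0, 1/2).
∫_0^1/2 u² dx = 49/36, so ||u||_L² = 7/6.
∫_0^1/2 (u')² dx = 1225*π^2/9, so ||u'||_L² = 35*π/3.
Ratio ||u||_L² / ||u'||_L² = 1/(10*π).
Sharp Poincaré constant on H^1_0(0, 1/2) is C_P = L/π = 1/(2*π), achieved by sin(2*π·x).
This is the k = 5 harmonic; the ratio L/(kπ) is strictly less than C_P = L/π, consistent with the sharp inequality ||u||_L² ≤ C_P ||u'||_L².


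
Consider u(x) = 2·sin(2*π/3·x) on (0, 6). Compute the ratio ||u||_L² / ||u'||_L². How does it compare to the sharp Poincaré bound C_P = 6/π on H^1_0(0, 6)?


||u||_L² / ||u'||_L² = 3/(2*π) < C_P = 6/π.

u(x) = 2·sin(2*π/3·x), so u'(x) = 4*π*cos(2*π*x/3)/3.
Writing u(x) = A·sin(kπx/L) with A = 2 and k = 4, use ∫_0^L sin²(kπx/L) dx = L/2 and ∫_0^L cos²(kπx/L) dx = L/2.
u² = 4·sin²(2*π/3·x) and (u')² = 16*π^2/9·cos²(2*π/3·x), and each of sin², cos² integrates to L/2 = 3 over (0, 6).
∫_0^6 u² dx = 12, so ||u||_L² = 2*sqrt(3).
∫_0^6 (u')² dx = 16*π^2/3, so ||u'||_L² = 4*sqrt(3)*π/3.
Ratio ||u||_L² / ||u'||_L² = 3/(2*π).
Sharp Poincaré constant on H^1_0(0, 6) is C_P = L/π = 6/π, achieved by sin(π/6·x).
This is the k = 4 harmonic; the ratio L/(kπ) is strictly less than C_P = L/π, consistent with the sharp inequality ||u||_L² ≤ C_P ||u'||_L².


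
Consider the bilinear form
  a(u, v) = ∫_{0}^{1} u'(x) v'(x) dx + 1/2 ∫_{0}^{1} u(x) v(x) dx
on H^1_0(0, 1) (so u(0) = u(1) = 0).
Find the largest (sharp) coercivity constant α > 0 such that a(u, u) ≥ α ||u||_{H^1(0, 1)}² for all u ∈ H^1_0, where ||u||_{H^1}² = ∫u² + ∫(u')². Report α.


α = (1/2 + π^2)/(1 + π^2)

Coercivity of a(·,·) on H^1_0(0, 1) means a(u, u) ≥ α ||u||_{H^1}² for every u ∈ H^1_0.
The interval has length L = 1, and Poincaré/coercivity depend only on L. Here a(u, u) = ∫(u')² + (1/2)·∫u².
Here 0 < c = 1/2 < 1. The condition a(u,u) ≥ α||u||_{H^1}² reads (1−α)∫(u')² ≥ (α−c)∫u². Any admissible α is ≤ 1 (rapidly oscillating u have ∫u²/∫(u')² → 0), and α = 1 would force 0 ≥ (1−c)∫u², impossible since c < 1; so 1−α > 0. By the sharp Poincaré inequality on H^1_0 of an interval of length L, ∫(u')² ≥ (π/L)²∫u² with equality for the first sine mode sin(π(x−x₀)/L) (x₀ the left endpoint), so the inequality holds for all u iff (1−α)(π/L)² ≥ α − c, i.e. α ≤ ((π/L)² + c)/((π/L)² + 1) = (1 + c(L/π)²)/(1 + (L/π)²). With (π/L)² = π^2 and c = 1/2, the largest admissible constant is α = ((π/L)² + c)/((π/L)² + 1).
Simplifying, α = (1/2 + π^2)/(1 + π^2).


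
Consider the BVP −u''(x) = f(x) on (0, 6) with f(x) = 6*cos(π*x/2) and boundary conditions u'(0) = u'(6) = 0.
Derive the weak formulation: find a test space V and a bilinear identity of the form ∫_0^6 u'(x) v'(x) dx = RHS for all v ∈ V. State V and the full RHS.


V = H^1(0, 6) (no boundary constraint on v; u is determined up to an additive constant); weak form: ∫_0^6 u'v' dx = ∫_0^6 (6*cos(π*x/2)) v dx for all v ∈ V.

Multiply both sides by a test function v and integrate from 0 to 6:
  ∫_0^6 −u''(x) v(x) dx = ∫_0^6 f(x) v(x) dx.
Integrate the LHS by parts once:
  ∫_0^6 −u'' v dx = −[u'(x) v(x)]_0^6 + ∫_0^6 u'(x) v'(x) dx.
Thus ∫_0^6 u'(x) v'(x) dx = ∫_0^6 f(x) v(x) dx + [u'(x) v(x)]_0^6.
Choose V so that boundary terms are either known or forced to vanish.
u has homogeneous Neumann: u'(0) = u'(6) = 0. So [u' v]_0^6 = 0·v(6) − 0·v(0) = 0 for any v; take V = H^1(0, 6).
Weak formulation: find u (satisfying any essential BC) such that ∫_0^6 u'(x) v'(x) dx = ∫_0^6 f v dx for all v ∈ V (homogeneous Neumann, so boundary terms vanish).
Substituting f(x) = 6*cos(π*x/2), the right-hand side is ∫_0^6 (6*cos(π*x/2)) v dx.
Compatibility check (pure Neumann): taking v ≡ 1 ∈ V gives 0 = ∫_0^6 f dx + (0) − (0), i.e. ∫_0^6 f dx must equal u'(0) − u'(6) = 0. Indeed ∫_0^6 (6*cos(π*x/2)) dx = 0, so the data are compatible. The solution is then unique only up to an additive constant (fix it e.g. by requiring ∫_0^6 u dx = 0).


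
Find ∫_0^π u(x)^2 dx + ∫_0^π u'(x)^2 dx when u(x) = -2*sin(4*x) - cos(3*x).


||u||_{H^1(0,π)}^2 = 320/7 + 39*π

u'(x) = 3*sin(3*x) - 8*cos(4*x).
Expand u² and (u')² and integrate term by term on (0, π), using: for integers n ≥ 1, ∫_0^π sin²(nx) dx = ∫_0^π cos²(nx) dx = π/2; for n ≠ n', ∫_0^π sin(nx)sin(n'x) dx = ∫_0^π cos(nx)cos(n'x) dx = 0; and by product-to-sum, ∫_0^π sin(nx)cos(n'x) dx = ½∫_0^π [sin((n+n')x) + sin((n−n')x)] dx, which is 0 when n+n' is even and 2n/(n²−n'²) when n+n' is odd (it need not vanish on (0, π)).
  u² squared terms: (-1)²·∫cos(3x)² dx = 1·π/2 = π/2;  (-2)²·∫sin(4x)² dx = 4·π/2 = 2*π.
  u² cross terms: 2·(-1)·(-2)·∫cos(3x)·sin(4x) dx = 4·(8/7) = 32/7.
  So ∫_0^π u² dx = π/2 + 2*π + 32/7 = 32/7 + 5*π/2.
  (u')² squared terms: (-8)²·∫cos(4x)² dx = 64·π/2 = 32*π;  (3)²·∫sin(3x)² dx = 9·π/2 = 9*π/2.
  (u')² cross terms: 2·(-8)·(3)·∫cos(4x)·sin(3x) dx = -48·(-6/7) = 288/7.
  So ∫_0^π (u')² dx = 32*π + 9*π/2 + 288/7 = 288/7 + 73*π/2.
||u||_{H^1}^2 = (32/7 + 5*π/2) + (288/7 + 73*π/2) = 320/7 + 39*π.


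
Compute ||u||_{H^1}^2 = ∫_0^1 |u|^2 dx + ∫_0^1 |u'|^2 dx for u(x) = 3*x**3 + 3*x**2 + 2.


||u||_{H^1}^2 = 506/7

The H^1 norm (squared) on an interval (0, L) is
  ||u||_{H^1}^2 = ∫_0^L u(x)^2 dx + ∫_0^L u'(x)^2 dx.
Compute u'(x) = 9*x**2 + 6*x.
Then u(x)^2 = 9*x**6 + 18*x**5 + 9*x**4 + 12*x**3 + 12*x**2 + 4 and u'(x)^2 = 81*x**4 + 108*x**3 + 36*x**2.
Integrate each monomial from 0 to 1 using ∫_0^1 c·x^n dx = c·1^(n+1)/(n+1):
  ∫_0^1 u(x)^2 dx = ∫_0^1 (9*x^6 + 18*x^5 + 9*x^4 + 12*x^3 + 12*x^2 + 4) dx. Term by term:
    ∫_0^1 9*x^6 dx = 9/7;  ∫_0^1 18*x^5 dx = 3;  ∫_0^1 9*x^4 dx = 9/5;
    ∫_0^1 12*x^3 dx = 3;  ∫_0^1 12*x^2 dx = 4;  ∫_0^1 4 dx = 4.
  Sum: 9/7 + 3 + 9/5 + 3 + 4 + 4 = 598/35.
  ∫_0^1 u'(x)^2 dx = ∫_0^1 (81*x^4 + 108*x^3 + 36*x^2) dx. Term by term:
    ∫_0^1 81*x^4 dx = 81/5;  ∫_0^1 108*x^3 dx = 27;  ∫_0^1 36*x^2 dx = 12.
  Sum: 81/5 + 27 + 12 = 276/5.
Adding: ||u||_{H^1}^2 = 598/35 + 276/5 = 506/7.


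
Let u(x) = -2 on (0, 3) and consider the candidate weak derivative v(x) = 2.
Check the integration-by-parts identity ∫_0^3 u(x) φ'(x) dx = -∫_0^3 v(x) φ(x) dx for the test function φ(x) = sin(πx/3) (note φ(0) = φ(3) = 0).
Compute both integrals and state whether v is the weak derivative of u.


LHS = 0, RHS = -12/π. No, v is not the weak derivative of u.

u(x) = -2, classical derivative u'(x) = 0.
φ(x) = sin(πx/3), so φ'(x) = π*cos(π*x/3)/3.
Note φ(0) = φ(3) = 0, so the boundary term u·φ vanishes.
LHS = ∫_0^3 u(x) φ'(x) dx = ∫_0^3 (-2*π*cos(π*x/3)/3) dx. Term by term:
  ∫_0^3 -2*π*cos(π*x/3)/3 dx = 0.
So LHS = 0.
∫_0^3 v(x) φ(x) dx = ∫_0^3 (2*sin(π*x/3)) dx. Term by term:
  ∫_0^3 2*sin(π*x/3) dx = 12/π.
So RHS = -∫_0^3 v(x) φ(x) dx = -12/π.
LHS − RHS = 12/π ≠ 0, so the identity fails.
(For a valid weak derivative the identity must hold for EVERY test function, in particular this one. The failure shows v is NOT the weak derivative of u.)
Correct weak derivative would be u'(x) = 0.


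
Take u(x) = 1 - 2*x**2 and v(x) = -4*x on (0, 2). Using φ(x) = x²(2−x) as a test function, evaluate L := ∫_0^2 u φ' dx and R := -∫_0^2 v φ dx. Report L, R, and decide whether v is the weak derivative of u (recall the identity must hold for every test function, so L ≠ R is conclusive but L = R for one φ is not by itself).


LHS = 32/5, RHS = 32/5. Yes, v = u' weakly.

u(x) = 1 - 2*x**2, classical derivative u'(x) = -4*x.
φ(x) = x²(2−x), so φ'(x) = x*(4 - 3*x).
Note φ(0) = φ(2) = 0, so the boundary term u·φ vanishes.
LHS = ∫_0^2 u(x) φ'(x) dx = ∫_0^2 (6*x^4 - 8*x^3 - 3*x^2 + 4*x) dx. Term by term:
  ∫_0^2 6*x^4 dx = 192/5;  ∫_0^2 -8*x^3 dx = -32;  ∫_0^2 -3*x^2 dx = -8;
  ∫_0^2 4*x dx = 8.
Sum: 192/5 − 32 − 8 + 8 = 32/5.
So LHS = 32/5.
∫_0^2 v(x) φ(x) dx = ∫_0^2 (4*x^4 - 8*x^3) dx. Term by term:
  ∫_0^2 4*x^4 dx = 128/5;  ∫_0^2 -8*x^3 dx = -32.
Sum: 128/5 − 32 = -32/5.
So RHS = -∫_0^2 v(x) φ(x) dx = 32/5.
LHS = RHS, so the identity holds for this test φ.
Moreover u is smooth here and v(x) = u'(x) = -4*x pointwise, so the identity holds for every test function. Hence v is the weak derivative of u.


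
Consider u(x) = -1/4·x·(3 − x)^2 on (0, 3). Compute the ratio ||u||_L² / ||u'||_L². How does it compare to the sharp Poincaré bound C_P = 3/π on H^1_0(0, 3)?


||u||_L² / ||u'||_L² = 3*sqrt(14)/14 < C_P = 3/π.

u(x) = -1/4·x·(3 − x)^2, so u'(x) = 3*(1 - x)*(x - 3)/4.
u(x) = -1/4·x·(3 − x)^2 vanishes at x = 0 and x = 3, so u ∈ H^1_0(0, 3). Differentiate via the product rule and integrate the resulting polynomials term by term.
  ∫_0^3 u² dx = ∫_0^3 (x^6/16 - 3*x^5/4 + 27*x^4/8 - 27*x^3/4 + 81*x^2/16) dx. Term by term:
    ∫_0^3 x^6/16 dx = 2187/112;  ∫_0^3 -3*x^5/4 dx = -729/8;  ∫_0^3 27*x^4/8 dx = 6561/40;
    ∫_0^3 -27*x^3/4 dx = -2187/16;  ∫_0^3 81*x^2/16 dx = 729/16.
  Sum: 2187/112 − 729/8 + 6561/40 − 2187/16 + 729/16 = 729/560.
  ∫_0^3 (u')² dx = ∫_0^3 (9*x^4/16 - 9*x^3/2 + 99*x^2/8 - 27*x/2 + 81/16) dx. Term by term:
    ∫_0^3 9*x^4/16 dx = 2187/80;  ∫_0^3 -9*x^3/2 dx = -729/8;  ∫_0^3 99*x^2/8 dx = 891/8;
    ∫_0^3 -27*x/2 dx = -243/4;  ∫_0^3 81/16 dx = 243/16.
  Sum: 2187/80 − 729/8 + 891/8 − 243/4 + 243/16 = 81/40.
∫_0^3 u² dx = 729/560, so ||u||_L² = 27*sqrt(35)/140.
∫_0^3 (u')² dx = 81/40, so ||u'||_L² = 9*sqrt(10)/20.
Ratio ||u||_L² / ||u'||_L² = 3*sqrt(14)/14.
Sharp Poincaré constant on H^1_0(0, 3) is C_P = L/π = 3/π, achieved by sin(π/3·x).
A polynomial bump cannot attain the sharp Poincaré constant (only the first sine eigenfunction does), so the ratio is strictly less than C_P, consistent with ||u||_L² ≤ C_P ||u'||_L².


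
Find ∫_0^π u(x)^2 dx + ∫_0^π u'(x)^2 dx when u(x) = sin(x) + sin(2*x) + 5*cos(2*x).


||u||_{H^1(0,π)}^2 = -100/3 + 66*π

u'(x) = -10*sin(2*x) + cos(x) + 2*cos(2*x).
Expand u² and (u')² and integrate term by term on (0, π), using: for integers n ≥ 1, ∫_0^π sin²(nx) dx = ∫_0^π cos²(nx) dx = π/2; for n ≠ n', ∫_0^π sin(nx)sin(n'x) dx = ∫_0^π cos(nx)cos(n'x) dx = 0; and by product-to-sum, ∫_0^π sin(nx)cos(n'x) dx = ½∫_0^π [sin((n+n')x) + sin((n−n')x)] dx, which is 0 when n+n' is even and 2n/(n²−n'²) when n+n' is odd (it need not vanish on (0, π)).
  u² squared terms: (5)²·∫cos(2x)² dx = 25·π/2 = 25*π/2;  (1)²·∫sin(x)² dx = 1·π/2 = π/2;  (1)²·∫sin(2x)² dx = 1·π/2 = π/2.
  u² cross terms: 2·(5)·(1)·∫cos(2x)·sin(x) dx = 10·(-2/3) = -20/3;  2·(5)·(1)·∫cos(2x)·sin(2x) dx = 10·(0) = 0;  2·(1)·(1)·∫sin(x)·sin(2x) dx = 2·(0) = 0.
  So ∫_0^π u² dx = 25*π/2 + π/2 + π/2 − 20/3 + 0 + 0 = -20/3 + 27*π/2.
  (u')² squared terms: (-10)²·∫sin(2x)² dx = 100·π/2 = 50*π;  (2)²·∫cos(2x)² dx = 4·π/2 = 2*π;  (1)²·∫cos(x)² dx = 1·π/2 = π/2.
  (u')² cross terms: 2·(-10)·(2)·∫sin(2x)·cos(2x) dx = -40·(0) = 0;  2·(-10)·(1)·∫sin(2x)·cos(x) dx = -20·(4/3) = -80/3;  2·(2)·(1)·∫cos(2x)·cos(x) dx = 4·(0) = 0.
  So ∫_0^π (u')² dx = 50*π + 2*π + π/2 + 0 − 80/3 + 0 = -80/3 + 105*π/2.
||u||_{H^1}^2 = (-20/3 + 27*π/2) + (-80/3 + 105*π/2) = -100/3 + 66*π.
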